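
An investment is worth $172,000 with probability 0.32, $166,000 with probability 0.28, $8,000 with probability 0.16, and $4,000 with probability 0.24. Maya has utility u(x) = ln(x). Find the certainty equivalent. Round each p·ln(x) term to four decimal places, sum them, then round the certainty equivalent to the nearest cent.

$42,268.61

E[u] = 0.32·ln(172000) + 0.28·ln(166000) + 0.16·ln(8000) + 0.24·ln(4000) = 3.8577 + 3.3655 + 1.4380 + 1.9906 = 10.6518
CE = e^10.6518 ≈ 42268.61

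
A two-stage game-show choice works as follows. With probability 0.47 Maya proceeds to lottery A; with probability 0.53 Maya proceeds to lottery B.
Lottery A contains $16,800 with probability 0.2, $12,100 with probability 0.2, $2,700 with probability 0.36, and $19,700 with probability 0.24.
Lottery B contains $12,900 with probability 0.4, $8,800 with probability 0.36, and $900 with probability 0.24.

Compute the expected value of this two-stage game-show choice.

$9,923.92

EV(A) = 0.2 × 16800 + 0.2 × 12100 + 0.36 × 2700 + 0.24 × 19700 = 3360 + 2420 + 972 + 4728 = 11480
EV(B) = 0.4 × 12900 + 0.36 × 8800 + 0.24 × 900 = 5160 + 3168 + 216 = 8544
Overall = 0.47 × 11480 + 0.53 × 8544 = 5395.6 + 4528.32 = 9923.92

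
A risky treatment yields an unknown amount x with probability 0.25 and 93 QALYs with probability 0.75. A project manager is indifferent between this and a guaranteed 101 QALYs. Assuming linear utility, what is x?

0.25·x + 0.75·93 = 101
0.25·x = 101 − 69.75 = 31.25
x = 31.25 / 0.25 = 125

x = 125 QALYs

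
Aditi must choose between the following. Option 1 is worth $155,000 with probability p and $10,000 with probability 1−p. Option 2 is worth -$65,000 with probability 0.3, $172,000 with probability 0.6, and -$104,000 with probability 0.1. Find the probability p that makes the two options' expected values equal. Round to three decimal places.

p = 0.437

EV(Option 2) = 0.3 × (-65000) + 0.6 × 172000 + 0.1 × (-104000) = -19500 + 103200 − 10400 = 73300
p·155000 + (1−p)·10000 = 73300
145000p + 10000 = 73300
p = (73300 − 10000) / 145000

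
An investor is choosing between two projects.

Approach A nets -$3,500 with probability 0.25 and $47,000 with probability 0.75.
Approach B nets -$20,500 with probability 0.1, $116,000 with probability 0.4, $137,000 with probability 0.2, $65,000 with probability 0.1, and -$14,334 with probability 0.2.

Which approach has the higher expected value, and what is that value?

Approach A = 0.25 × (-3500) + 0.75 × 47000 = -875 + 35250 = 34375
Approach B = 0.1 × (-20500) + 0.4 × 116000 + 0.2 × 137000 + 0.1 × 65000 + 0.2 × (-14334) = -2050 + 46400 + 27400 + 6500 − 2866.8 = 75383.2

Approach B ($75,383.20)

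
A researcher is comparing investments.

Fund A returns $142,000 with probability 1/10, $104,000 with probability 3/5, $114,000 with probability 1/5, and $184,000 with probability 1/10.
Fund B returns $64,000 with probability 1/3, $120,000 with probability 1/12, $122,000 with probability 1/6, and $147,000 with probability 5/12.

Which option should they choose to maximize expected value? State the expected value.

Fund A ($117,800)

Fund A = 1/10 × 142000 + 3/5 × 104000 + 1/5 × 114000 + 1/10 × 184000 = 14200 + 62400 + 22800 + 18400 = 117800
Fund B = 1/3 × 64000 + 1/12 × 120000 + 1/6 × 122000 + 5/12 × 147000 = 21333.3333 + 10000 + 20333.3333 + 61250 = 112916.6667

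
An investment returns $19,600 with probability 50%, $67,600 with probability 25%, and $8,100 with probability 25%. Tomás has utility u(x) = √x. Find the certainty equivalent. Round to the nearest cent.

E[u] = 0.5·√19600 + 0.25·√67600 + 0.25·√8100 = 0.5·140 + 0.25·260 + 0.25·90 = 157.5
CE = (157.5)² = 24806.25

$24,806.25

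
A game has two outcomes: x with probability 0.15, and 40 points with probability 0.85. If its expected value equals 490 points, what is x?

x = 3,040 points

0.15·x + 0.85·40 = 490
0.15·x = 490 − 34 = 456
x = 456 / 0.15 = 3040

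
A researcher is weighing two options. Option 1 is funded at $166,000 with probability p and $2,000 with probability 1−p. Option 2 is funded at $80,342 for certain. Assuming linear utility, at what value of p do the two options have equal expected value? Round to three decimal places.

p·166000 + (1−p)·2000 = 80342
164000p + 2000 = 80342
p = (80342 − 2000) / 164000

p = 0.478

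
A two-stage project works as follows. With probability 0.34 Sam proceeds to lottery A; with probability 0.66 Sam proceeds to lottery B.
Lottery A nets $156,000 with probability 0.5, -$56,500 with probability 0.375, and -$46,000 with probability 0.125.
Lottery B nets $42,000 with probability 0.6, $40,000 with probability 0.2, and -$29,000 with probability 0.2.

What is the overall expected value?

$35,445.25

EV(A) = 0.5 × 156000 + 0.375 × (-56500) + 0.125 × (-46000) = 78000 − 21187.5 − 5750 = 51062.5
EV(B) = 0.6 × 42000 + 0.2 × 40000 + 0.2 × (-29000) = 25200 + 8000 − 5800 = 27400
Overall = 0.34 × 51062.5 + 0.66 × 27400 = 17361.25 + 18084 = 35445.25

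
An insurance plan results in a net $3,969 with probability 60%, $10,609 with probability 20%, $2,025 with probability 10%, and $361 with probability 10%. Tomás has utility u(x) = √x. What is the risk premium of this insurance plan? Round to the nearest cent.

$542.76

E[u] = 0.6·√3969 + 0.2·√10609 + 0.1·√2025 + 0.1·√361 = 0.6·63 + 0.2·103 + 0.1·45 + 0.1·19 = 64.8
CE = (64.8)² = 4199.04
Risk premium = EV − CE = 4741.8 − 4199.04 = 542.76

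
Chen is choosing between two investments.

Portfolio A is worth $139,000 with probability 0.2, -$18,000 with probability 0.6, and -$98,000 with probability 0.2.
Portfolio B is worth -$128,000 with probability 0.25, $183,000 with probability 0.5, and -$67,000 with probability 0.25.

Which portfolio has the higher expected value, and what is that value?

Portfolio A = 0.2 × 139000 + 0.6 × (-18000) + 0.2 × (-98000) = 27800 − 10800 − 19600 = -2600
Portfolio B = 0.25 × (-128000) + 0.5 × 183000 + 0.25 × (-67000) = -32000 + 91500 − 16750 = 42750

Portfolio B ($42,750)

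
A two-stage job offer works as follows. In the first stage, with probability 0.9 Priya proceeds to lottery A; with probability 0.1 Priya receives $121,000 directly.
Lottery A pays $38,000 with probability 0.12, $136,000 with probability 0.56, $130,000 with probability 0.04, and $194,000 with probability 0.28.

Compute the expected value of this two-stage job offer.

EV(A) = 0.12 × 38000 + 0.56 × 136000 + 0.04 × 130000 + 0.28 × 194000 = 4560 + 76160 + 5200 + 54320 = 140240
Branch B: 121000 (certain)
Overall = 0.9 × 140240 + 0.1 × 121000 = 126216 + 12100 = 138316

$138,316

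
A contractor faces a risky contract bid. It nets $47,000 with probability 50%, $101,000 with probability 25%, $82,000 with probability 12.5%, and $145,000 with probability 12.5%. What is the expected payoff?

EV = 0.5 × 47000 + 0.25 × 101000 + 0.125 × 82000 + 0.125 × 145000 = 23500 + 25250 + 10250 + 18125 = 77125

$77,125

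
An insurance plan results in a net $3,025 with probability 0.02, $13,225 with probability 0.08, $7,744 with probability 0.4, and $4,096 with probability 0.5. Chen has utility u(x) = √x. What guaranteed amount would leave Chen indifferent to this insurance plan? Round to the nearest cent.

$6,006.25

E[u] = 0.02·√3025 + 0.08·√13225 + 0.4·√7744 + 0.5·√4096 = 0.02·55 + 0.08·115 + 0.4·88 + 0.5·64 = 77.5
CE = (77.5)² = 6006.25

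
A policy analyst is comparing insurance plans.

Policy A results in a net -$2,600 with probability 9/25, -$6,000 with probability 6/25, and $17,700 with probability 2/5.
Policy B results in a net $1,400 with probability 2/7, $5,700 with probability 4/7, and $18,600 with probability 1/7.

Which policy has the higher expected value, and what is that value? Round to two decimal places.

Policy B ($6,314.29)

Policy A = 9/25 × (-2600) + 6/25 × (-6000) + 2/5 × 17700 = -936 − 1440 + 7080 = 4704
Policy B = 2/7 × 1400 + 4/7 × 5700 + 1/7 × 18600 = 400 + 3257.1429 + 2657.1429 = 6314.2857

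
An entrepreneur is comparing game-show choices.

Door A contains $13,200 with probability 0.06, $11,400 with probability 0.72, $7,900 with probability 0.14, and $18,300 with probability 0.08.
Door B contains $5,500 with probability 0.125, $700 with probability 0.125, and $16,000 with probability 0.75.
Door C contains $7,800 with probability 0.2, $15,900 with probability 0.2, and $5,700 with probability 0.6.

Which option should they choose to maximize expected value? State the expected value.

Door B ($12,775)

Door A = 0.06 × 13200 + 0.72 × 11400 + 0.14 × 7900 + 0.08 × 18300 = 792 + 8208 + 1106 + 1464 = 11570
Door B = 0.125 × 5500 + 0.125 × 700 + 0.75 × 16000 = 687.5 + 87.5 + 12000 = 12775
Door C = 0.2 × 7800 + 0.2 × 15900 + 0.6 × 5700 = 1560 + 3180 + 3420 = 8160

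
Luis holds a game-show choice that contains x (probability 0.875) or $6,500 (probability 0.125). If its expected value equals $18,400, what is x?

0.875·x + 0.125·6500 = 18400
0.875·x = 18400 − 812.5 = 17587.5
x = 17587.5 / 0.875 = 20100

x = $20,100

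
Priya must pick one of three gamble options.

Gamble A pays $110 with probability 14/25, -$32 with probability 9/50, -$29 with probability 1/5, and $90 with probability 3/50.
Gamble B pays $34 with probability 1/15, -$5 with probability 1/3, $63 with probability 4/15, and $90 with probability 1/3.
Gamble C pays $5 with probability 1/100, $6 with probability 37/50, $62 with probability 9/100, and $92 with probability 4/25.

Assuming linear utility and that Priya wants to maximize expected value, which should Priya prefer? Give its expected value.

Gamble A = 14/25 × 110 + 9/50 × (-32) + 1/5 × (-29) + 3/50 × 90 = 61.6 − 5.76 − 5.8 + 5.4 = 55.44
Gamble B = 1/15 × 34 + 1/3 × (-5) + 4/15 × 63 + 1/3 × 90 = 2.2667 − 1.6667 + 16.8 + 30 = 47.4
Gamble C = 1/100 × 5 + 37/50 × 6 + 9/100 × 62 + 4/25 × 92 = 0.05 + 4.44 + 5.58 + 14.72 = 24.79

Gamble A ($55.44)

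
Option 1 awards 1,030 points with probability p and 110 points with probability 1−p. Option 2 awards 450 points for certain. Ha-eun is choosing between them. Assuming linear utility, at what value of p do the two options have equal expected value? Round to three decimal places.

p = 0.370

p·1030 + (1−p)·110 = 450
920p + 110 = 450
p = (450 − 110) / 920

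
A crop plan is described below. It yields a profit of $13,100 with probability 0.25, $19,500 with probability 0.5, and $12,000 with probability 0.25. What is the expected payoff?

$16,025

EV = 0.25 × 13100 + 0.5 × 19500 + 0.25 × 12000 = 3275 + 9750 + 3000 = 16025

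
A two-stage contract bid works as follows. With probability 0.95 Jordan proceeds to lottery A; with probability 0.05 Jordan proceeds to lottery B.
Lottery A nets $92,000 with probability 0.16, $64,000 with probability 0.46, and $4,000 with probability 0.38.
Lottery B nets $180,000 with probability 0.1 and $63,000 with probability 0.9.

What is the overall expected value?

$47,131

EV(A) = 0.16 × 92000 + 0.46 × 64000 + 0.38 × 4000 = 14720 + 29440 + 1520 = 45680
EV(B) = 0.1 × 180000 + 0.9 × 63000 = 18000 + 56700 = 74700
Overall = 0.95 × 45680 + 0.05 × 74700 = 43396 + 3735 = 47131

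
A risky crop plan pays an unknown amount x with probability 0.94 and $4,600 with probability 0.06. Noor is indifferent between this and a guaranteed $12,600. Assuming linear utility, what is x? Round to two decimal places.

x = $13,110.64

0.94·x + 0.06·4600 = 12600
0.94·x = 12600 − 276 = 12324
x = 12324 / 0.94 = 13110.6383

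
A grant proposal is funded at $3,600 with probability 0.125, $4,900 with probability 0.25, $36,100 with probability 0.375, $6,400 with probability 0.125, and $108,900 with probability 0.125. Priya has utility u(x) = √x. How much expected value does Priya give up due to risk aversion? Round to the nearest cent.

$7,868.75

E[u] = 0.125·√3600 + 0.25·√4900 + 0.375·√36100 + 0.125·√6400 + 0.125·√108900 = 0.125·60 + 0.25·70 + 0.375·190 + 0.125·80 + 0.125·330 = 147.5
CE = (147.5)² = 21756.25
Risk premium = EV − CE = 29625 − 21756.25 = 7868.75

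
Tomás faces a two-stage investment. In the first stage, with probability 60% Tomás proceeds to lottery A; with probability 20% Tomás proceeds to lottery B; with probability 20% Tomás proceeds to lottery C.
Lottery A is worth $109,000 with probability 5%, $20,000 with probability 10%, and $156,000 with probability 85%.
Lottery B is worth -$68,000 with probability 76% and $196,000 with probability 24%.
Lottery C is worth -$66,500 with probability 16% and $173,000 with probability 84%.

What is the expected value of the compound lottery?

EV(A) = 0.05 × 109000 + 0.1 × 20000 + 0.85 × 156000 = 5450 + 2000 + 132600 = 140050
EV(B) = 0.76 × (-68000) + 0.24 × 196000 = -51680 + 47040 = -4640
EV(C) = 0.16 × (-66500) + 0.84 × 173000 = -10640 + 145320 = 134680
Overall = 0.6 × 140050 + 0.2 × (-4640) + 0.2 × 134680 = 84030 − 928 + 26936 = 110038

$110,038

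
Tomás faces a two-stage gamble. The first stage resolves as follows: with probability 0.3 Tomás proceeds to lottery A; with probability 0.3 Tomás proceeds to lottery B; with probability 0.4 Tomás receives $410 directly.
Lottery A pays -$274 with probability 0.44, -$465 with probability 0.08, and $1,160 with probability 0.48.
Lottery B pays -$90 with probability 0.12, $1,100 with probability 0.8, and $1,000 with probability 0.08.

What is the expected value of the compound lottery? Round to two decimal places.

$568.47

EV(A) = 0.44 × (-274) + 0.08 × (-465) + 0.48 × 1160 = -120.56 − 37.2 + 556.8 = 399.04
EV(B) = 0.12 × (-90) + 0.8 × 1100 + 0.08 × 1000 = -10.8 + 880 + 80 = 949.2
Branch C: 410 (certain)
Overall = 0.3 × 399.04 + 0.3 × 949.2 + 0.4 × 410 = 119.712 + 284.76 + 164 = 568.472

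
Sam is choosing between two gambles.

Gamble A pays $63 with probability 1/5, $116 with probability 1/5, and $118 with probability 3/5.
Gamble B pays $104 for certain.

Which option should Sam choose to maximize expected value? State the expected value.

Gamble A = 1/5 × 63 + 1/5 × 116 + 3/5 × 118 = 12.6 + 23.2 + 70.8 = 106.6
Gamble B: 104 (certain)

Gamble A ($106.60)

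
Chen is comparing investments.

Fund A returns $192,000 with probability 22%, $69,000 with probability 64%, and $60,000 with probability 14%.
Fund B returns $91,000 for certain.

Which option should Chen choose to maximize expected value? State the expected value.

Fund A ($94,800)

Fund A = 0.22 × 192000 + 0.64 × 69000 + 0.14 × 60000 = 42240 + 44160 + 8400 = 94800
Fund B: 91000 (certain)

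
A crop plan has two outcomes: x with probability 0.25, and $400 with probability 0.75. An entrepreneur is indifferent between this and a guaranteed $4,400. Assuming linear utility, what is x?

x = $16,400

0.25·x + 0.75·400 = 4400
0.25·x = 4400 − 300 = 4100
x = 4100 / 0.25 = 16400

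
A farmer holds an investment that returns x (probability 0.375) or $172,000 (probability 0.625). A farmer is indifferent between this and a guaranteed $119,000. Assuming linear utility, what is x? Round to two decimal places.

x = $30,666.67

0.375·x + 0.625·172000 = 119000
0.375·x = 119000 − 107500 = 11500
x = 11500 / 0.375 = 30666.6667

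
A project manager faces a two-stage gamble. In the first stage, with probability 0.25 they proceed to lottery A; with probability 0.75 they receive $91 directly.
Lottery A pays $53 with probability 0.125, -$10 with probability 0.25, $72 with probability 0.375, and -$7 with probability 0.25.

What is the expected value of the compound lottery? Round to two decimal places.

EV(A) = 0.125 × 53 + 0.25 × (-10) + 0.375 × 72 + 0.25 × (-7) = 6.625 − 2.5 + 27 − 1.75 = 29.375
Branch B: 91 (certain)
Overall = 0.25 × 29.375 + 0.75 × 91 = 7.34375 + 68.25 = 75.59375

$75.59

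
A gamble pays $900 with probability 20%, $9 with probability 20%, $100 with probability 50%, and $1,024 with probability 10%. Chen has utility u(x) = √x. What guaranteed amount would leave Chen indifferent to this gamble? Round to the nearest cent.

E[u] = 0.2·√900 + 0.2·√9 + 0.5·√100 + 0.1·√1024 = 0.2·30 + 0.2·3 + 0.5·10 + 0.1·32 = 14.8
CE = (14.8)² = 219.04

$219.04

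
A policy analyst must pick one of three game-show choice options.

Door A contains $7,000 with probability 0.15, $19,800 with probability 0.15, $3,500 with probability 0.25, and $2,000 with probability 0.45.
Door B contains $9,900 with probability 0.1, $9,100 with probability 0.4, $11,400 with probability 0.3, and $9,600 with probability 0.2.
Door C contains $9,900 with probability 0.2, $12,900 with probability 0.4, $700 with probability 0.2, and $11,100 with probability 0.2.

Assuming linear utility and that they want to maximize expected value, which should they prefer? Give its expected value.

Door A = 0.15 × 7000 + 0.15 × 19800 + 0.25 × 3500 + 0.45 × 2000 = 1050 + 2970 + 875 + 900 = 5795
Door B = 0.1 × 9900 + 0.4 × 9100 + 0.3 × 11400 + 0.2 × 9600 = 990 + 3640 + 3420 + 1920 = 9970
Door C = 0.2 × 9900 + 0.4 × 12900 + 0.2 × 700 + 0.2 × 11100 = 1980 + 5160 + 140 + 2220 = 9500

Door B ($9,970)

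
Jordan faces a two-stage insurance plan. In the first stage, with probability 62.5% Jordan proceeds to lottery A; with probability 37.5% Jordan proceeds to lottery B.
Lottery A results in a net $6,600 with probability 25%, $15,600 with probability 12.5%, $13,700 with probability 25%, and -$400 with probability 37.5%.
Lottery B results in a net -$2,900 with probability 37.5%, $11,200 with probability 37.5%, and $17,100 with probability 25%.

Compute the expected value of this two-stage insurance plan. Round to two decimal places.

EV(A) = 0.25 × 6600 + 0.125 × 15600 + 0.25 × 13700 + 0.375 × (-400) = 1650 + 1950 + 3425 − 150 = 6875
EV(B) = 0.375 × (-2900) + 0.375 × 11200 + 0.25 × 17100 = -1087.5 + 4200 + 4275 = 7387.5
Overall = 0.625 × 6875 + 0.375 × 7387.5 = 4296.875 + 2770.3125 = 7067.1875

$7,067.19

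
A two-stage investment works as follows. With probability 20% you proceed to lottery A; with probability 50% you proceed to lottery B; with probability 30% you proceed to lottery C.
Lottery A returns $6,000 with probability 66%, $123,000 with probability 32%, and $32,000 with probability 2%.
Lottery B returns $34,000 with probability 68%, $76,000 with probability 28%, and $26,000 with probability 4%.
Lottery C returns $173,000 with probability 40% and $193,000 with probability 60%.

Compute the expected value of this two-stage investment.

$87,012

EV(A) = 0.66 × 6000 + 0.32 × 123000 + 0.02 × 32000 = 3960 + 39360 + 640 = 43960
EV(B) = 0.68 × 34000 + 0.28 × 76000 + 0.04 × 26000 = 23120 + 21280 + 1040 = 45440
EV(C) = 0.4 × 173000 + 0.6 × 193000 = 69200 + 115800 = 185000
Overall = 0.2 × 43960 + 0.5 × 45440 + 0.3 × 185000 = 8792 + 22720 + 55500 = 87012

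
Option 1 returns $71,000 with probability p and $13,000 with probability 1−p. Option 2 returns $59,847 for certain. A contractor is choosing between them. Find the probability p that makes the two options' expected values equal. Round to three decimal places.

p = 0.808

p·71000 + (1−p)·13000 = 59847
58000p + 13000 = 59847
p = (59847 − 13000) / 58000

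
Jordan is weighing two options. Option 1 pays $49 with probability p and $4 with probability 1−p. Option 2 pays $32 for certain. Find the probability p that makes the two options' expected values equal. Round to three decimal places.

p·49 + (1−p)·4 = 32
45p + 4 = 32
p = (32 − 4) / 45

p = 0.622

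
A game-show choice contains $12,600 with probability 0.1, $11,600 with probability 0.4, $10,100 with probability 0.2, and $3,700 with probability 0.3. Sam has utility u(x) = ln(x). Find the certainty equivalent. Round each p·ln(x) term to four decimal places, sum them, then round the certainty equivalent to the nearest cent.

E[u] = 0.1·ln(12600) + 0.4·ln(11600) + 0.2·ln(10100) + 0.3·ln(3700) = 0.9441 + 3.7435 + 1.8441 + 2.4648 = 8.9965
CE = e^8.9965 ≈ 8074.77

$8,074.77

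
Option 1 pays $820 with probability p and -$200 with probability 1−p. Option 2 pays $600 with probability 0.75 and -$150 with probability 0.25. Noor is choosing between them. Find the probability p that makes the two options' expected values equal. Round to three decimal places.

p = 0.600

EV(Option 2) = 0.75 × 600 + 0.25 × (-150) = 450 − 37.5 = 412.5
p·820 + (1−p)·(-200) = 412.5
1020p − 200 = 412.5
p = (412.5 + 200) / 1020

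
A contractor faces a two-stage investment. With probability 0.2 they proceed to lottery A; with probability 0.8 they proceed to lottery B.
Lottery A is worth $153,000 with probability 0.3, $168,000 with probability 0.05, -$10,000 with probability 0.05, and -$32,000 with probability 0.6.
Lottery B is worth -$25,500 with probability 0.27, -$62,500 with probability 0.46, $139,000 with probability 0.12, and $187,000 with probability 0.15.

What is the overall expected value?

$14,196

EV(A) = 0.3 × 153000 + 0.05 × 168000 + 0.05 × (-10000) + 0.6 × (-32000) = 45900 + 8400 − 500 − 19200 = 34600
EV(B) = 0.27 × (-25500) + 0.46 × (-62500) + 0.12 × 139000 + 0.15 × 187000 = -6885 − 28750 + 16680 + 28050 = 9095
Overall = 0.2 × 34600 + 0.8 × 9095 = 6920 + 7276 = 14196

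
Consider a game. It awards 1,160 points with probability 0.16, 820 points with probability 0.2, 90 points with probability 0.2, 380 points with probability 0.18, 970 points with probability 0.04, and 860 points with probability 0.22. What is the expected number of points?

EV = 0.16 × 1160 + 0.2 × 820 + 0.2 × 90 + 0.18 × 380 + 0.04 × 970 + 0.22 × 860 = 185.6 + 164 + 18 + 68.4 + 38.8 + 189.2 = 664

664 points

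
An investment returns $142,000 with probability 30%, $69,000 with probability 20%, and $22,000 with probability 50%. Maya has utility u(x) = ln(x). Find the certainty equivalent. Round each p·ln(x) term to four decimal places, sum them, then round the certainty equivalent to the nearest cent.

$48,382.82

E[u] = 0.3·ln(142000) + 0.2·ln(69000) + 0.5·ln(22000) = 3.5591 + 2.2284 + 4.9994 = 10.7869
CE = e^10.7869 ≈ 48382.82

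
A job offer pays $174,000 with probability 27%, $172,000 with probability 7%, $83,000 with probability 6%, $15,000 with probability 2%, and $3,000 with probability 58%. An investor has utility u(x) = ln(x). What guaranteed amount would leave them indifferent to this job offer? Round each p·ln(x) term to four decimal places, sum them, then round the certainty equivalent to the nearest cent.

$15,025.44

E[u] = 0.27·ln(174000) + 0.07·ln(172000) + 0.06·ln(83000) + 0.02·ln(15000) + 0.58·ln(3000) = 3.2580 + 0.8439 + 0.6796 + 0.1923 + 4.6437 = 9.6175
CE = e^9.6175 ≈ 15025.44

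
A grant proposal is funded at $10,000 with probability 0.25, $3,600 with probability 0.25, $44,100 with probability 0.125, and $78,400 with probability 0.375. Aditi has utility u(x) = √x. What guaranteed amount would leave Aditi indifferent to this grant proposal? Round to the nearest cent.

$29,326.56

E[u] = 0.25·√10000 + 0.25·√3600 + 0.125·√44100 + 0.375·√78400 = 0.25·100 + 0.25·60 + 0.125·210 + 0.375·280 = 171.25
CE = (171.25)² = 29326.5625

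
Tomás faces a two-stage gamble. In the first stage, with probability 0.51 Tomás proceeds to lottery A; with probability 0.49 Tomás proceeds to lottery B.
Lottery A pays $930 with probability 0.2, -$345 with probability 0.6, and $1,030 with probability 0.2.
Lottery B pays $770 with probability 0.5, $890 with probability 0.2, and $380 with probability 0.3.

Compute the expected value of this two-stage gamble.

EV(A) = 0.2 × 930 + 0.6 × (-345) + 0.2 × 1030 = 186 − 207 + 206 = 185
EV(B) = 0.5 × 770 + 0.2 × 890 + 0.3 × 380 = 385 + 178 + 114 = 677
Overall = 0.51 × 185 + 0.49 × 677 = 94.35 + 331.73 = 426.08

$426.08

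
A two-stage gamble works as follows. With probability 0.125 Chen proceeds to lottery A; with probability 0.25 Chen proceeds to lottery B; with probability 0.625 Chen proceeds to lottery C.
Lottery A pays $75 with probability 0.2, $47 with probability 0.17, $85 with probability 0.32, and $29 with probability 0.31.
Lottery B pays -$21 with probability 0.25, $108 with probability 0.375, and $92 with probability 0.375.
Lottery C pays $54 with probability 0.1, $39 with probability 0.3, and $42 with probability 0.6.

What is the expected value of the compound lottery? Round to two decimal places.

EV(A) = 0.2 × 75 + 0.17 × 47 + 0.32 × 85 + 0.31 × 29 = 15 + 7.99 + 27.2 + 8.99 = 59.18
EV(B) = 0.25 × (-21) + 0.375 × 108 + 0.375 × 92 = -5.25 + 40.5 + 34.5 = 69.75
EV(C) = 0.1 × 54 + 0.3 × 39 + 0.6 × 42 = 5.4 + 11.7 + 25.2 = 42.3
Overall = 0.125 × 59.18 + 0.25 × 69.75 + 0.625 × 42.3 = 7.3975 + 17.4375 + 26.4375 = 51.2725

$51.27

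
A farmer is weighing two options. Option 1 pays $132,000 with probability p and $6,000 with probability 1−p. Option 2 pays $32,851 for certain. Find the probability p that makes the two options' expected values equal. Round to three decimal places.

p = 0.213

p·132000 + (1−p)·6000 = 32851
126000p + 6000 = 32851
p = (32851 − 6000) / 126000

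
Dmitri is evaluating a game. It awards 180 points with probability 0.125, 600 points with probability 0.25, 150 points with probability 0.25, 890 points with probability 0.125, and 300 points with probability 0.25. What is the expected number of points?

EV = 0.125 × 180 + 0.25 × 600 + 0.25 × 150 + 0.125 × 890 + 0.25 × 300 = 22.5 + 150 + 37.5 + 111.25 + 75 = 396.25

396.25 points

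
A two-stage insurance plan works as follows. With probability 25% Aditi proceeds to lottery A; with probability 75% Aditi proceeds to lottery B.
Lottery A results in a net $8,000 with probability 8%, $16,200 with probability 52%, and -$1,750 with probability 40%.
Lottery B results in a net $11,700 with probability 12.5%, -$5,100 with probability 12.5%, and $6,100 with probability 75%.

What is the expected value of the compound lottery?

EV(A) = 0.08 × 8000 + 0.52 × 16200 + 0.4 × (-1750) = 640 + 8424 − 700 = 8364
EV(B) = 0.125 × 11700 + 0.125 × (-5100) + 0.75 × 6100 = 1462.5 − 637.5 + 4575 = 5400
Overall = 0.25 × 8364 + 0.75 × 5400 = 2091 + 4050 = 6141

$6,141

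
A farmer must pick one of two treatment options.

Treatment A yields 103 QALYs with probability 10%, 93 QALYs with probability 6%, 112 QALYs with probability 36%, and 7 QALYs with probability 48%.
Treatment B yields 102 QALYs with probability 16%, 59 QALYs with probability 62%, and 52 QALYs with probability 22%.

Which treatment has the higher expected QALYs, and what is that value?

Treatment B (64.34 QALYs)

Treatment A = 0.1 × 103 + 0.06 × 93 + 0.36 × 112 + 0.48 × 7 = 10.3 + 5.58 + 40.32 + 3.36 = 59.56
Treatment B = 0.16 × 102 + 0.62 × 59 + 0.22 × 52 = 16.32 + 36.58 + 11.44 = 64.34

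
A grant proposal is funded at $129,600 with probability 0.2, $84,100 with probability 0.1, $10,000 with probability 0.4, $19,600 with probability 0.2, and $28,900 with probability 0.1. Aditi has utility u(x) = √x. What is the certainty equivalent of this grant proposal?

E[u] = 0.2·√129600 + 0.1·√84100 + 0.4·√10000 + 0.2·√19600 + 0.1·√28900 = 0.2·360 + 0.1·290 + 0.4·100 + 0.2·140 + 0.1·170 = 186
CE = (186)² = 34596

$34,596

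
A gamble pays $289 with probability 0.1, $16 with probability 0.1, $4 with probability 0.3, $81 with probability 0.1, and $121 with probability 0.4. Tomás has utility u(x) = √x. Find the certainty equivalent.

$64

E[u] = 0.1·√289 + 0.1·√16 + 0.3·√4 + 0.1·√81 + 0.4·√121 = 0.1·17 + 0.1·4 + 0.3·2 + 0.1·9 + 0.4·11 = 8
CE = (8)² = 64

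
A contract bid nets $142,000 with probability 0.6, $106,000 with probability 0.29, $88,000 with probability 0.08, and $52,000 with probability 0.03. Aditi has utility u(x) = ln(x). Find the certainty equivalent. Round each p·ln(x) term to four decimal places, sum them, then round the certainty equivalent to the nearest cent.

$121,820.02

E[u] = 0.6·ln(142000) + 0.29·ln(106000) + 0.08·ln(88000) + 0.03·ln(52000) = 7.1181 + 3.3556 + 0.9108 + 0.3258 = 11.7103
CE = e^11.7103 ≈ 121820.02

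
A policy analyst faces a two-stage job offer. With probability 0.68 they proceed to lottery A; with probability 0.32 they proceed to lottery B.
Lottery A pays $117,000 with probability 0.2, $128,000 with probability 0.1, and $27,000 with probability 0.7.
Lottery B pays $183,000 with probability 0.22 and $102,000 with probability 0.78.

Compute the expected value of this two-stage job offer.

$75,810.40

EV(A) = 0.2 × 117000 + 0.1 × 128000 + 0.7 × 27000 = 23400 + 12800 + 18900 = 55100
EV(B) = 0.22 × 183000 + 0.78 × 102000 = 40260 + 79560 = 119820
Overall = 0.68 × 55100 + 0.32 × 119820 = 37468 + 38342.4 = 75810.4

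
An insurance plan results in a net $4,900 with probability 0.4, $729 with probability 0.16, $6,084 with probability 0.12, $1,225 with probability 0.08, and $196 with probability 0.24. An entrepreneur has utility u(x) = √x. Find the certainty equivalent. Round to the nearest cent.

$2,288.67

E[u] = 0.4·√4900 + 0.16·√729 + 0.12·√6084 + 0.08·√1225 + 0.24·√196 = 0.4·70 + 0.16·27 + 0.12·78 + 0.08·35 + 0.24·14 = 47.84
CE = (47.84)² = 2288.6656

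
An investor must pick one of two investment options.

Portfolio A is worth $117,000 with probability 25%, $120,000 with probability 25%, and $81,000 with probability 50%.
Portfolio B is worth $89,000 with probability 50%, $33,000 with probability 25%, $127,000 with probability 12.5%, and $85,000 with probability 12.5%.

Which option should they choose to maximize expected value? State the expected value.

Portfolio A = 0.25 × 117000 + 0.25 × 120000 + 0.5 × 81000 = 29250 + 30000 + 40500 = 99750
Portfolio B = 0.5 × 89000 + 0.25 × 33000 + 0.125 × 127000 + 0.125 × 85000 = 44500 + 8250 + 15875 + 10625 = 79250

Portfolio A ($99,750)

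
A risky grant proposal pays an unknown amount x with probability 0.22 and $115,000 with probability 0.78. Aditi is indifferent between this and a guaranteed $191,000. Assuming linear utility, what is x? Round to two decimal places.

x = $460,454.55

0.22·x + 0.78·115000 = 191000
0.22·x = 191000 − 89700 = 101300
x = 101300 / 0.22 = 460454.5455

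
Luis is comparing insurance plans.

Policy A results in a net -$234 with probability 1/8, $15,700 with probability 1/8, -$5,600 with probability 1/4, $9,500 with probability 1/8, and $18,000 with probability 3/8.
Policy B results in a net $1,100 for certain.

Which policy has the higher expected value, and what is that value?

Policy A ($8,470.75)

Policy A = 1/8 × (-234) + 1/8 × 15700 + 1/4 × (-5600) + 1/8 × 9500 + 3/8 × 18000 = -29.25 + 1962.5 − 1400 + 1187.5 + 6750 = 8470.75
Policy B: 1100 (certain)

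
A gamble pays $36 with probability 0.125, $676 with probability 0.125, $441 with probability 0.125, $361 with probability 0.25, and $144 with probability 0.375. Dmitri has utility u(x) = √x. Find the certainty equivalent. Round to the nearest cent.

$252.02

E[u] = 0.125·√36 + 0.125·√676 + 0.125·√441 + 0.25·√361 + 0.375·√144 = 0.125·6 + 0.125·26 + 0.125·21 + 0.25·19 + 0.375·12 = 15.875
CE = (15.875)² = 252.015625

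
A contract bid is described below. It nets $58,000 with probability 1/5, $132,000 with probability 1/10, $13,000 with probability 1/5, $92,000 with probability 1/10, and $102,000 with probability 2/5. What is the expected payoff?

$77,400

EV = 1/5 × 58000 + 1/10 × 132000 + 1/5 × 13000 + 1/10 × 92000 + 2/5 × 102000 = 11600 + 13200 + 2600 + 9200 + 40800 = 77400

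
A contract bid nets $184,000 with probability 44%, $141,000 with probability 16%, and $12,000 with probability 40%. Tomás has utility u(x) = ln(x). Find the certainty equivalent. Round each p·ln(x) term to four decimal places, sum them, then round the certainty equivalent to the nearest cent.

$59,165.86

E[u] = 0.44·ln(184000) + 0.16·ln(141000) + 0.4·ln(12000) = 5.3340 + 1.8970 + 3.7571 = 10.9881
CE = e^10.9881 ≈ 59165.86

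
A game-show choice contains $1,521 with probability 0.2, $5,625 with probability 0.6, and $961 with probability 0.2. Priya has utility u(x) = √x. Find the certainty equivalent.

E[u] = 0.2·√1521 + 0.6·√5625 + 0.2·√961 = 0.2·39 + 0.6·75 + 0.2·31 = 59
CE = (59)² = 3481

$3,481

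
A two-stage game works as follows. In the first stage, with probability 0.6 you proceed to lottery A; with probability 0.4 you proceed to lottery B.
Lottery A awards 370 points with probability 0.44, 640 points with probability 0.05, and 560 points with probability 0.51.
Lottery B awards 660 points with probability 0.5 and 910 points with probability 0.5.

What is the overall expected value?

EV(A) = 0.44 × 370 + 0.05 × 640 + 0.51 × 560 = 162.8 + 32 + 285.6 = 480.4
EV(B) = 0.5 × 660 + 0.5 × 910 = 330 + 455 = 785
Overall = 0.6 × 480.4 + 0.4 × 785 = 288.24 + 314 = 602.24

602.24 points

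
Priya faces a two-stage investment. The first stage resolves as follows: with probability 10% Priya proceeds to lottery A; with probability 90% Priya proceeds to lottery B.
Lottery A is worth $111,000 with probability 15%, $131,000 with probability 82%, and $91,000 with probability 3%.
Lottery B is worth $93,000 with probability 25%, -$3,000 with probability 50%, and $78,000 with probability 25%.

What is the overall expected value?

$49,805

EV(A) = 0.15 × 111000 + 0.82 × 131000 + 0.03 × 91000 = 16650 + 107420 + 2730 = 126800
EV(B) = 0.25 × 93000 + 0.5 × (-3000) + 0.25 × 78000 = 23250 − 1500 + 19500 = 41250
Overall = 0.1 × 126800 + 0.9 × 41250 = 12680 + 37125 = 49805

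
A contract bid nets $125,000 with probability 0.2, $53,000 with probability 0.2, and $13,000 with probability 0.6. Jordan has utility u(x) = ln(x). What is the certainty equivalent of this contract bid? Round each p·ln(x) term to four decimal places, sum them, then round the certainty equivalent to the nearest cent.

$27,075.92

E[u] = 0.2·ln(125000) + 0.2·ln(53000) + 0.6·ln(13000) = 2.3472 + 2.1756 + 5.6836 = 10.2064
CE = e^10.2064 ≈ 27075.92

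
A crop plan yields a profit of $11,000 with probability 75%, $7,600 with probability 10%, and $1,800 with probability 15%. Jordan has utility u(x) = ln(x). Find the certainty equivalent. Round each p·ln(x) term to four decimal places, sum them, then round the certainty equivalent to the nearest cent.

E[u] = 0.75·ln(11000) + 0.1·ln(7600) + 0.15·ln(1800) = 6.9792 + 0.8936 + 1.1243 = 8.9971
CE = e^8.9971 ≈ 8079.62

$8,079.62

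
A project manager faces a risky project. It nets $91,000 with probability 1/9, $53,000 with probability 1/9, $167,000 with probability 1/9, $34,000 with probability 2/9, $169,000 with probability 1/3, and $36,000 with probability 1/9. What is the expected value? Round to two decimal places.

$102,444.44

EV = 1/9 × 91000 + 1/9 × 53000 + 1/9 × 167000 + 2/9 × 34000 + 1/3 × 169000 + 1/9 × 36000 = 10111.1111 + 5888.8889 + 18555.5556 + 7555.5556 + 56333.3333 + 4000 = 102444.4444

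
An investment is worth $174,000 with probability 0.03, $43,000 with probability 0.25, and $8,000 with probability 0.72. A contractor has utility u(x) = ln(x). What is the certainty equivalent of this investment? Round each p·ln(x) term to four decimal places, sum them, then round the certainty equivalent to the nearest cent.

E[u] = 0.03·ln(174000) + 0.25·ln(43000) + 0.72·ln(8000) = 0.3620 + 2.6672 + 6.4708 = 9.5000
CE = e^9.5000 ≈ 13359.73

$13,359.73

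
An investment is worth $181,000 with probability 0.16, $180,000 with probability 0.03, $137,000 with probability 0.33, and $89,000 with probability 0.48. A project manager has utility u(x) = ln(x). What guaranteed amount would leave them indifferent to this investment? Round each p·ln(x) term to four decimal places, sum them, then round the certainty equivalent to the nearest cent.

E[u] = 0.16·ln(181000) + 0.03·ln(180000) + 0.33·ln(137000) + 0.48·ln(89000) = 1.9370 + 0.3630 + 3.9032 + 5.4703 = 11.6735
CE = e^11.6735 ≈ 117418.53

$117,418.53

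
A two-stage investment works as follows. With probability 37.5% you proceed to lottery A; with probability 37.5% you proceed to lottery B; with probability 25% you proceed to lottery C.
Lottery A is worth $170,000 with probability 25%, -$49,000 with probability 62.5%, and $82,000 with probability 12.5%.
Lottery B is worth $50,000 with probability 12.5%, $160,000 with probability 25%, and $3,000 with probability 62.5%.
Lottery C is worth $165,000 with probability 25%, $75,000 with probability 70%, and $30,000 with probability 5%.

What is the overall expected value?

EV(A) = 0.25 × 170000 + 0.625 × (-49000) + 0.125 × 82000 = 42500 − 30625 + 10250 = 22125
EV(B) = 0.125 × 50000 + 0.25 × 160000 + 0.625 × 3000 = 6250 + 40000 + 1875 = 48125
EV(C) = 0.25 × 165000 + 0.7 × 75000 + 0.05 × 30000 = 41250 + 52500 + 1500 = 95250
Overall = 0.375 × 22125 + 0.375 × 48125 + 0.25 × 95250 = 8296.875 + 18046.875 + 23812.5 = 50156.25

$50,156.25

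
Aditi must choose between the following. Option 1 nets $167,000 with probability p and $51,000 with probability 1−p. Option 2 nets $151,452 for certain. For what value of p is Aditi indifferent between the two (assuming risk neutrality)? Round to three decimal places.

p·167000 + (1−p)·51000 = 151452
116000p + 51000 = 151452
p = (151452 − 51000) / 116000

p = 0.866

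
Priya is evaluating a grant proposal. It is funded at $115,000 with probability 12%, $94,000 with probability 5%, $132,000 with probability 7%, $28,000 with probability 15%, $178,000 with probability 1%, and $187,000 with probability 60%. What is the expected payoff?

$145,920

EV = 0.12 × 115000 + 0.05 × 94000 + 0.07 × 132000 + 0.15 × 28000 + 0.01 × 178000 + 0.6 × 187000 = 13800 + 4700 + 9240 + 4200 + 1780 + 112200 = 145920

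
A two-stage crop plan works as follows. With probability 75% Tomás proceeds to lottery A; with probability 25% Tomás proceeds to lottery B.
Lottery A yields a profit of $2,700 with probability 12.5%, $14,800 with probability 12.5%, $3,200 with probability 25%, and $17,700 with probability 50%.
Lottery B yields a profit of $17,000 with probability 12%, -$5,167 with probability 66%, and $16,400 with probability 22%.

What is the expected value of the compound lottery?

$9,437.57

EV(A) = 0.125 × 2700 + 0.125 × 14800 + 0.25 × 3200 + 0.5 × 17700 = 337.5 + 1850 + 800 + 8850 = 11837.5
EV(B) = 0.12 × 17000 + 0.66 × (-5167) + 0.22 × 16400 = 2040 − 3410.22 + 3608 = 2237.78
Overall = 0.75 × 11837.5 + 0.25 × 2237.78 = 8878.125 + 559.445 = 9437.57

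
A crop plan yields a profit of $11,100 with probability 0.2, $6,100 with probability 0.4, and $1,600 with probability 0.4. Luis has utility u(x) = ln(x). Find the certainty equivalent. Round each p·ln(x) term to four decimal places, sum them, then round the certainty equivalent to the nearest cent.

E[u] = 0.2·ln(11100) + 0.4·ln(6100) + 0.4·ln(1600) = 1.8629 + 3.4864 + 2.9511 = 8.3004
CE = e^8.3004 ≈ 4025.48

$4,025.48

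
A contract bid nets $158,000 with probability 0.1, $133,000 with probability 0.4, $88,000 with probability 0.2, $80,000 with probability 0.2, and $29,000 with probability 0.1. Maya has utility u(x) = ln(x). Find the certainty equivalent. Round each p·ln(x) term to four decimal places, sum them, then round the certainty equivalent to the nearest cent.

E[u] = 0.1·ln(158000) + 0.4·ln(133000) + 0.2·ln(88000) + 0.2·ln(80000) + 0.1·ln(29000) = 1.1970 + 4.7192 + 2.2770 + 2.2580 + 1.0275 = 11.4787
CE = e^11.4787 ≈ 96635.36

$96,635.36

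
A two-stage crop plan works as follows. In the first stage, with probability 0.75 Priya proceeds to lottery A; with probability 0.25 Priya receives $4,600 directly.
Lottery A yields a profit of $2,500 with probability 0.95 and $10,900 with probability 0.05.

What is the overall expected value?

EV(A) = 0.95 × 2500 + 0.05 × 10900 = 2375 + 545 = 2920
Branch B: 4600 (certain)
Overall = 0.75 × 2920 + 0.25 × 4600 = 2190 + 1150 = 3340

$3,340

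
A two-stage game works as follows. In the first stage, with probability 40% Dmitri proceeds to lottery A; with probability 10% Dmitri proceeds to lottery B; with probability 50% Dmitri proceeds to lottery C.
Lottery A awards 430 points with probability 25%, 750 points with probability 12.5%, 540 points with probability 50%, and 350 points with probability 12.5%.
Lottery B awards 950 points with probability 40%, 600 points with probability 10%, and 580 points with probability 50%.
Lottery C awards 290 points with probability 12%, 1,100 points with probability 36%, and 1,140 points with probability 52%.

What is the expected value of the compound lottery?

790.8 points

EV(A) = 0.25 × 430 + 0.125 × 750 + 0.5 × 540 + 0.125 × 350 = 107.5 + 93.75 + 270 + 43.75 = 515
EV(B) = 0.4 × 950 + 0.1 × 600 + 0.5 × 580 = 380 + 60 + 290 = 730
EV(C) = 0.12 × 290 + 0.36 × 1100 + 0.52 × 1140 = 34.8 + 396 + 592.8 = 1023.6
Overall = 0.4 × 515 + 0.1 × 730 + 0.5 × 1023.6 = 206 + 73 + 511.8 = 790.8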